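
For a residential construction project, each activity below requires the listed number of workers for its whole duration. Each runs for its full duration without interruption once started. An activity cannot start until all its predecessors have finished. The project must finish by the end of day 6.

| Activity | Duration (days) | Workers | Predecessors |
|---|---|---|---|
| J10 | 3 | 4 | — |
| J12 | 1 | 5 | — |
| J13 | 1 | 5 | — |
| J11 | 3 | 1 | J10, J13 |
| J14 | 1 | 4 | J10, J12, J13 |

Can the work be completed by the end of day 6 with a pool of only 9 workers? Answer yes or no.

yes

Schedule J10@1, J12@1, J13@2, J11@4, J14@4: d1:9  d2:9  d3:4  d4:5  d5:1  d6:1 — peak 9 ≤ 9.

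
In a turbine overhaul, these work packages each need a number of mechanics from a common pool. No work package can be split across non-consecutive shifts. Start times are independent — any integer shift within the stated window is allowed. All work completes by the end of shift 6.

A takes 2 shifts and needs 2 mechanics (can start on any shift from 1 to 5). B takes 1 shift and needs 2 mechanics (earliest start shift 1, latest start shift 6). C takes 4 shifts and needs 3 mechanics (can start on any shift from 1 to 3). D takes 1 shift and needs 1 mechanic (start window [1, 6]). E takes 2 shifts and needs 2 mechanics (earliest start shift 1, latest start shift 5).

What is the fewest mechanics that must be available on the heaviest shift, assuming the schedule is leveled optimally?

Early-start (A@1, B@1, C@1, D@1, E@1) gives peak 10: s1:10  s2:7  s3:3  s4:3  s5:0  s6:0.
Shift C→2, E→3.
Schedule A@1, B@1, C@2, D@1, E@3: s1:5  s2:5  s3:5  s4:5  s5:3  s6:0 — peak 5.

5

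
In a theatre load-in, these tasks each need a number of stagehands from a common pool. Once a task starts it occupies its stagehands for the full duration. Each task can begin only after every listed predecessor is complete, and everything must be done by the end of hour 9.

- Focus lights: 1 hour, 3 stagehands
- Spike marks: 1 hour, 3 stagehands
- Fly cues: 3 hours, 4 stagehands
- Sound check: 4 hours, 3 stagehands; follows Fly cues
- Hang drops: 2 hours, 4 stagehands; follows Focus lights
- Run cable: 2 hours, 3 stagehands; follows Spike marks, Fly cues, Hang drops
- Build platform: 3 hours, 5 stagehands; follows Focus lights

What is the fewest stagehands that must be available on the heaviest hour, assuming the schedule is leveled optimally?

Early-start (Focus lights@1, Spike marks@1, Fly cues@1, Sound check@4, Hang drops@2, Run cable@4, Build platform@2) gives peak 13: h1:10  h2:13  h3:13  h4:11  h5:6  h6:3  h7:3  h8:0  h9:0.
Shift Fly cues→2, Sound check→5, Run cable→5, Build platform→7.
Schedule Focus lights@1, Spike marks@1, Fly cues@2, Sound check@5, Hang drops@2, Run cable@5, Build platform@7: h1:6  h2:8  h3:8  h4:4  h5:6  h6:6  h7:8  h8:8  h9:5 — peak 8.

8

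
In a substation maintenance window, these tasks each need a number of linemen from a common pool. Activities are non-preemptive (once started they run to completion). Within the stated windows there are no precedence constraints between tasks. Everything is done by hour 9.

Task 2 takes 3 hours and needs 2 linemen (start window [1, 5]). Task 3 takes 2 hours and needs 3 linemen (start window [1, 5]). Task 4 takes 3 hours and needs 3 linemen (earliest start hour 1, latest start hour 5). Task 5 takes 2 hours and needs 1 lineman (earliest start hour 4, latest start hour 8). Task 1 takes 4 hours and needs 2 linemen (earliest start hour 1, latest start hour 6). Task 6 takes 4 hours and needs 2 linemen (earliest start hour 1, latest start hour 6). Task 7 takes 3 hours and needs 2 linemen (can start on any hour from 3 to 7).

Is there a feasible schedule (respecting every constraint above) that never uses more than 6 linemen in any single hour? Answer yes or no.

Schedule Task 2@1, Task 3@1, Task 4@3, Task 5@4, Task 1@4, Task 6@6, Task 7@6: h1:5  h2:5  h3:5  h4:6  h5:6  h6:6  h7:6  h8:4  h9:2 — peak 6 ≤ 6.

yes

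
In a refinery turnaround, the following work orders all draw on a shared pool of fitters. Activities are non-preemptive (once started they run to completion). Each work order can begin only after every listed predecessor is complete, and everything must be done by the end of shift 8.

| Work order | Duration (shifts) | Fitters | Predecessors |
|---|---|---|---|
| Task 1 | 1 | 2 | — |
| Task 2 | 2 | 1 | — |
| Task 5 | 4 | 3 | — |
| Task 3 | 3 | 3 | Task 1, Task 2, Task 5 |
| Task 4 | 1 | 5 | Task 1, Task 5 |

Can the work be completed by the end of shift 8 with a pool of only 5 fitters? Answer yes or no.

Schedule Task 1@1, Task 2@2, Task 5@1, Task 3@5, Task 4@8: s1:5  s2:4  s3:4  s4:3  s5:3  s6:3  s7:3  s8:5 — peak 5 ≤ 5.

yes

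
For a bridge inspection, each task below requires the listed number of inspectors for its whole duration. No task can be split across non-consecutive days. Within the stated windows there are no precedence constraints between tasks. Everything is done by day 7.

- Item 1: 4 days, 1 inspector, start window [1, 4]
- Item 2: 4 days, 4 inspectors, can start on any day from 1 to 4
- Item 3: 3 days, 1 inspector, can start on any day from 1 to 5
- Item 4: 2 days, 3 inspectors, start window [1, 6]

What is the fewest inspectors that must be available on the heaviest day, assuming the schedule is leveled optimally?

5

Early-start (Item 1@1, Item 2@1, Item 3@1, Item 4@1) gives peak 9: d1:9  d2:9  d3:6  d4:5  d5:0  d6:0  d7:0.
Shift Item 3→5, Item 4→5.
Schedule Item 1@1, Item 2@1, Item 3@5, Item 4@5: d1:5  d2:5  d3:5  d4:5  d5:4  d6:4  d7:1 — peak 5.
Total inspector-days = 29 over 7 days ⇒ peak ≥ ⌈29/7⌉ = 5, so 5 is optimal.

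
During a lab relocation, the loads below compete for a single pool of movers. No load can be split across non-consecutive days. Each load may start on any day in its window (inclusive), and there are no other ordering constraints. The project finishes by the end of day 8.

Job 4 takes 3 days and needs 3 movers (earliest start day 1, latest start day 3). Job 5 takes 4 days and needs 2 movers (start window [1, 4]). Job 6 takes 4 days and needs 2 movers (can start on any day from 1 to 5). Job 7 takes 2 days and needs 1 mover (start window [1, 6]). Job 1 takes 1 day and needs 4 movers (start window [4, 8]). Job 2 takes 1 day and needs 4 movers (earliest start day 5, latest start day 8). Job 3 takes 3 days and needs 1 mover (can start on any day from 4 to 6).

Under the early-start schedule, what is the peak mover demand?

9

Early-start schedule: Job 4@1, Job 5@1, Job 6@1, Job 7@1, Job 1@4, Job 2@5, Job 3@4.
Load per day: day 1: 8, day 2: 8, day 3: 7, day 4: 9, day 5: 5, day 6: 1, day 7: 0, day 8: 0.
Peak is 9.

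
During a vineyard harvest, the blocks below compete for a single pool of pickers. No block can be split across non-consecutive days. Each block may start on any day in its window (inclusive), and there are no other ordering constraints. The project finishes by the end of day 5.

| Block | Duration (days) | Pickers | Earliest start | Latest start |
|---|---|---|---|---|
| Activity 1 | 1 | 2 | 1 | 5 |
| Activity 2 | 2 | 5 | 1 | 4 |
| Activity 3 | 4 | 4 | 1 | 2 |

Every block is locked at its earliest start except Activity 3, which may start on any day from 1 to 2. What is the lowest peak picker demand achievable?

9

Activity 3@1: d1:11  d2:9  d3:4  d4:4  d5:0 → peak 11
Activity 3@2: d1:7  d2:9  d3:4  d4:4  d5:4 → peak 9
Best is Activity 3@2, peak 9.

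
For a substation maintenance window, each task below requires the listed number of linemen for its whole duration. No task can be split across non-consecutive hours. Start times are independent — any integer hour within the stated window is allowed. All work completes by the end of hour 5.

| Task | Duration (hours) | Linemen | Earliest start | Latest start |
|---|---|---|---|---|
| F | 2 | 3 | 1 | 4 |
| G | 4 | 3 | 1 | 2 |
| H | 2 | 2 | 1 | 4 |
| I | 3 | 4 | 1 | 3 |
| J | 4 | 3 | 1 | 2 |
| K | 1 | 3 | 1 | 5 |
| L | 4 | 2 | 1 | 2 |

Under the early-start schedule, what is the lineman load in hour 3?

At early start, hour 3 has: G, I, J, L.
Demand: 3 + 4 + 3 + 2 = 12.

12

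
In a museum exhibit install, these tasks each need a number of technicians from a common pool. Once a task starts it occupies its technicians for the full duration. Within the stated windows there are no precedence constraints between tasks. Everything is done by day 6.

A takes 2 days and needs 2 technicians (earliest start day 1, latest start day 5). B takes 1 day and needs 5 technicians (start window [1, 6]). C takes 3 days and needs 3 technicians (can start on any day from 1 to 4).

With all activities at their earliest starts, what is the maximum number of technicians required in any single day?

10

Early-start schedule: A@1, B@1, C@1.
Load per day: day 1: 10, day 2: 5, day 3: 3, day 4: 0, day 5: 0, day 6: 0.
Peak is 10.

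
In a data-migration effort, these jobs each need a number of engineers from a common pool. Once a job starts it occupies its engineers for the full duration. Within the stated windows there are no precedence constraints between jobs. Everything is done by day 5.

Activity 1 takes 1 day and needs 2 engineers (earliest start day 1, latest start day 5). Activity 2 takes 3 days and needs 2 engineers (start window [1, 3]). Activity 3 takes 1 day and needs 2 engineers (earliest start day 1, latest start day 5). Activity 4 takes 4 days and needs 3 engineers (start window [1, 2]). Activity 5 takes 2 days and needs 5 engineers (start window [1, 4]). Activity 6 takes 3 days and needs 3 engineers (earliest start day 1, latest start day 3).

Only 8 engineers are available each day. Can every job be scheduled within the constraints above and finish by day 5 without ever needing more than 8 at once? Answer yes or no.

no

Total engineer-days = 41; over 5 days the average is 41/5 > 8, so some day must exceed 8.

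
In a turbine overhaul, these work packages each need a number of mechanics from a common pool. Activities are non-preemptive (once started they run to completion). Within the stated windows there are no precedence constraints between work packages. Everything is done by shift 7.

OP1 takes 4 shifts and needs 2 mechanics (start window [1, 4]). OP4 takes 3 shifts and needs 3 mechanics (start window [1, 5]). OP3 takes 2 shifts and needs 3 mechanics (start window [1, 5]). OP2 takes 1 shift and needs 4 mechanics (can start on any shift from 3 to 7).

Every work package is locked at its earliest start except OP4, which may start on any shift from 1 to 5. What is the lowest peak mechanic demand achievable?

6

OP4@1: s1:8  s2:8  s3:9  s4:2  s5:0  s6:0  s7:0 → peak 9
OP4@2: s1:5  s2:8  s3:9  s4:5  s5:0  s6:0  s7:0 → peak 9
OP4@3: s1:5  s2:5  s3:9  s4:5  s5:3  s6:0  s7:0 → peak 9
OP4@4: s1:5  s2:5  s3:6  s4:5  s5:3  s6:3  s7:0 → peak 6
OP4@5: s1:5  s2:5  s3:6  s4:2  s5:3  s6:3  s7:3 → peak 6
Best is OP4@4, peak 6.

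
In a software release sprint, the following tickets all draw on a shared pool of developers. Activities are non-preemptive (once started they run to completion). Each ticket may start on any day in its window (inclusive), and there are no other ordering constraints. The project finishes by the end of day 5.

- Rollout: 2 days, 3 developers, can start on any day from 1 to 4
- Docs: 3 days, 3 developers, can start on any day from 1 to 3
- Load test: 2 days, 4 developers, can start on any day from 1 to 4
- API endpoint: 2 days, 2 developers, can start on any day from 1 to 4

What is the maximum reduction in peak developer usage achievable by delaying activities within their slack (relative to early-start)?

Early-start peak: d1:12  d2:12  d3:3  d4:0  d5:0 ⇒ 12.
Leveled (Rollout@1, Docs@1, Load test@4, API endpoint@3): d1:6  d2:6  d3:5  d4:6  d5:4 ⇒ 6.
Reduction 12 − 6 = 6.

6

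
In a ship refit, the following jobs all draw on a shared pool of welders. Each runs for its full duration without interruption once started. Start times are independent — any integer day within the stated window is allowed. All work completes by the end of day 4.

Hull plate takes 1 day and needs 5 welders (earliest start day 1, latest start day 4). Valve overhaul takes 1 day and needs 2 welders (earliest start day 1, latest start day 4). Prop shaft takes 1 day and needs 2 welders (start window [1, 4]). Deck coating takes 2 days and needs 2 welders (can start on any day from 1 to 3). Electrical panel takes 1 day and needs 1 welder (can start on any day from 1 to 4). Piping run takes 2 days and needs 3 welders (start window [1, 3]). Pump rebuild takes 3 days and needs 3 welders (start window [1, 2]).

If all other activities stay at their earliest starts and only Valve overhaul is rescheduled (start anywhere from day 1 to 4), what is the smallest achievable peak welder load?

16

Valve overhaul@1: d1:18  d2:8  d3:3  d4:0 → peak 18
Valve overhaul@2: d1:16  d2:10  d3:3  d4:0 → peak 16
Valve overhaul@3: d1:16  d2:8  d3:5  d4:0 → peak 16
Valve overhaul@4: d1:16  d2:8  d3:3  d4:2 → peak 16
Best is Valve overhaul@2, peak 16.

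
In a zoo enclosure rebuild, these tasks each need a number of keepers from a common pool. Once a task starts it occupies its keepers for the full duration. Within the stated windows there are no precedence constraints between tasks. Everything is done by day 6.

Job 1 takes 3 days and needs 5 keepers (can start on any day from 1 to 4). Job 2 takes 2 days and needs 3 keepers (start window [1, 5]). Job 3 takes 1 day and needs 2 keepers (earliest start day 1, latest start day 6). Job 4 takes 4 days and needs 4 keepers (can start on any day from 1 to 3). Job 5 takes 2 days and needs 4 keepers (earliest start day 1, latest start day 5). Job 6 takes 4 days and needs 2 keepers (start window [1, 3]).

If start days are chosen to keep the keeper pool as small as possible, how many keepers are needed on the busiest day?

Early-start (Job 1@1, Job 2@1, Job 3@1, Job 4@1, Job 5@1, Job 6@1) gives peak 20: d1:20  d2:18  d3:11  d4:6  d5:0  d6:0.
Shift Job 4→3, Job 5→4, Job 6→2.
Schedule Job 1@1, Job 2@1, Job 3@1, Job 4@3, Job 5@4, Job 6@2: d1:10  d2:10  d3:11  d4:10  d5:10  d6:4 — peak 11.

11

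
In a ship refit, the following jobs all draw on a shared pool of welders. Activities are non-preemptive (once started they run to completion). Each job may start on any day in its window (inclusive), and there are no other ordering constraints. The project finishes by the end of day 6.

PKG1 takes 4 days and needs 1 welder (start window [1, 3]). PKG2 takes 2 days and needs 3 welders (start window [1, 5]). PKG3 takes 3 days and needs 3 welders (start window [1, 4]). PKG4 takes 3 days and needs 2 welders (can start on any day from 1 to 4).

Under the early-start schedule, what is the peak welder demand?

Early-start schedule: PKG1@1, PKG2@1, PKG3@1, PKG4@1.
Load per day: day 1: 9, day 2: 9, day 3: 6, day 4: 1, day 5: 0, day 6: 0.
Peak is 9.

9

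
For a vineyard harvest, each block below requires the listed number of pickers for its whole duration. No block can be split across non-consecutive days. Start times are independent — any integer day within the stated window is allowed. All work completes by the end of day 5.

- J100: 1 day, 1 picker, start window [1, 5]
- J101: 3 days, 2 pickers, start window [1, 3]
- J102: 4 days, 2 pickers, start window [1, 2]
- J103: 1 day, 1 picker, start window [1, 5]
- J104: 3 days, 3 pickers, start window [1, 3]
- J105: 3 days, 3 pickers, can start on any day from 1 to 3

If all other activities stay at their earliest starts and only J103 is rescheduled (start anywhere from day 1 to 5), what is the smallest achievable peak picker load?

J103@1: d1:12  d2:10  d3:10  d4:2  d5:0 → peak 12
J103@2: d1:11  d2:11  d3:10  d4:2  d5:0 → peak 11
J103@3: d1:11  d2:10  d3:11  d4:2  d5:0 → peak 11
J103@4: d1:11  d2:10  d3:10  d4:3  d5:0 → peak 11
J103@5: d1:11  d2:10  d3:10  d4:2  d5:1 → peak 11
Best is J103@2, peak 11.

11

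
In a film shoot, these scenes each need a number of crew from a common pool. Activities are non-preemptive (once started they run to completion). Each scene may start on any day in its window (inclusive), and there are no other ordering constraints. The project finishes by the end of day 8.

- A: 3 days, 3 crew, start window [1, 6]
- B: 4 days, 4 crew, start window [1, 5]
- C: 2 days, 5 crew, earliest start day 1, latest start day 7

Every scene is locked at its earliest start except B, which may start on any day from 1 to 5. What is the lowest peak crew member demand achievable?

8

B@1: d1:12  d2:12  d3:7  d4:4  d5:0  d6:0  d7:0  d8:0 → peak 12
B@2: d1:8  d2:12  d3:7  d4:4  d5:4  d6:0  d7:0  d8:0 → peak 12
B@3: d1:8  d2:8  d3:7  d4:4  d5:4  d6:4  d7:0  d8:0 → peak 8
B@4: d1:8  d2:8  d3:3  d4:4  d5:4  d6:4  d7:4  d8:0 → peak 8
B@5: d1:8  d2:8  d3:3  d4:0  d5:4  d6:4  d7:4  d8:4 → peak 8
Best is B@3, peak 8.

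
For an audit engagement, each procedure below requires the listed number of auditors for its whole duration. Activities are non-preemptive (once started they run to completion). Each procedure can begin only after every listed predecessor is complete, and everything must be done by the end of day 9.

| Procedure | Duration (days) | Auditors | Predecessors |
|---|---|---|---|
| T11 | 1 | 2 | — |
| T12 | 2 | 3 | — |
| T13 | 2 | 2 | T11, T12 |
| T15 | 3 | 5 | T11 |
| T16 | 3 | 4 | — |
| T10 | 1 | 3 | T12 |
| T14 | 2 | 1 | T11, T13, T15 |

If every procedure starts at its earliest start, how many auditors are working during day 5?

1

At early start, day 5 has: T14.
Demand: 1 = 1.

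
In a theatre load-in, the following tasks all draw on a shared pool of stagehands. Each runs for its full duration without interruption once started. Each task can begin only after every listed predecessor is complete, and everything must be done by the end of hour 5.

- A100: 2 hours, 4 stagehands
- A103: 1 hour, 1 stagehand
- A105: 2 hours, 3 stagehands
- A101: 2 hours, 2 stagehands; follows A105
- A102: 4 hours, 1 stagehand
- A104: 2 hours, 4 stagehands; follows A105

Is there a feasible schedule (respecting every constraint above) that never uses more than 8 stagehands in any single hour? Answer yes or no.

Schedule A100@1, A103@1, A105@1, A101@3, A102@2, A104@3: h1:8  h2:8  h3:7  h4:7  h5:1 — peak 8 ≤ 8.

yes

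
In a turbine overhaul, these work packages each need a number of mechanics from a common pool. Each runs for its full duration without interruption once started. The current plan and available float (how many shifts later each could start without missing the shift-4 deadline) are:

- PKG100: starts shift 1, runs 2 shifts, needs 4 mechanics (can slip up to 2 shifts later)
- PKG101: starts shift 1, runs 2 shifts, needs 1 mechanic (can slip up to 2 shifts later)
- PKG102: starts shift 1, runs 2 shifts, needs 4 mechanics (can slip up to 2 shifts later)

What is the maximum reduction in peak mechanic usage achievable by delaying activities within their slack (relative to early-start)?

4

Early-start peak: s1:9  s2:9  s3:0  s4:0 ⇒ 9.
Leveled (PKG100@1, PKG101@1, PKG102@3): s1:5  s2:5  s3:4  s4:4 ⇒ 5.
Reduction 9 − 5 = 4.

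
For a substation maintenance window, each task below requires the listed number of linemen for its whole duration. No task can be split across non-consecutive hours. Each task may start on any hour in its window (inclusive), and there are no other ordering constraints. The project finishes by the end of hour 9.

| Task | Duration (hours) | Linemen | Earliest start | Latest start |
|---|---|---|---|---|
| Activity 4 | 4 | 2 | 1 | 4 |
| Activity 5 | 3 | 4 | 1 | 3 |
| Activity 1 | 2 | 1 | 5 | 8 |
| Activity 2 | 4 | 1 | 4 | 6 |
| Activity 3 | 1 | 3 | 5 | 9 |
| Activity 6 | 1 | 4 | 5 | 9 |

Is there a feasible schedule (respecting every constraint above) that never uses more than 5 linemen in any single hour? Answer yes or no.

yes

Schedule Activity 4@4, Activity 5@1, Activity 1@5, Activity 2@4, Activity 3@8, Activity 6@9: h1:4  h2:4  h3:4  h4:3  h5:4  h6:4  h7:3  h8:3  h9:4 — peak 4 ≤ 5.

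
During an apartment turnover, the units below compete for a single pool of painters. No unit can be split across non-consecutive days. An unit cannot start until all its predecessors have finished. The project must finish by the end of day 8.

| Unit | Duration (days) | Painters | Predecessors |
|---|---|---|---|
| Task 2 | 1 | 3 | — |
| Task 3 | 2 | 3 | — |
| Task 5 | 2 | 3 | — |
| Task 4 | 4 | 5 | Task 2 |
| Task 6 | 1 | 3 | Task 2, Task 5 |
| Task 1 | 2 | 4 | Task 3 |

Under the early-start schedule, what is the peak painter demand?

12

Early-start schedule: Task 2@1, Task 3@1, Task 5@1, Task 4@2, Task 6@3, Task 1@3.
Load per day: day 1: 9, day 2: 11, day 3: 12, day 4: 9, day 5: 5, day 6: 0, day 7: 0, day 8: 0.
Peak is 12.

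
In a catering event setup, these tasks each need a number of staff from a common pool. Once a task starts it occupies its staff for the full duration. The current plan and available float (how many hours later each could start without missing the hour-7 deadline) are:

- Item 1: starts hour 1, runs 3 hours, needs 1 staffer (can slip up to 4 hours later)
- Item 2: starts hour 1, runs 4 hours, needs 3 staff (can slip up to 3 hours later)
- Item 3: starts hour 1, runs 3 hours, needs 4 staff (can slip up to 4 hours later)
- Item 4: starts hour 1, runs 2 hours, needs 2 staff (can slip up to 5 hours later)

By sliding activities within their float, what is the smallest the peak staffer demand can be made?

Early-start (Item 1@1, Item 2@1, Item 3@1, Item 4@1) gives peak 10: h1:10  h2:10  h3:8  h4:3  h5:0  h6:0  h7:0.
Shift Item 2→4, Item 4→4.
Schedule Item 1@1, Item 2@4, Item 3@1, Item 4@4: h1:5  h2:5  h3:5  h4:5  h5:5  h6:3  h7:3 — peak 5.
Total staffer-hours = 31 over 7 hours ⇒ peak ≥ ⌈31/7⌉ = 5, so 5 is optimal.

5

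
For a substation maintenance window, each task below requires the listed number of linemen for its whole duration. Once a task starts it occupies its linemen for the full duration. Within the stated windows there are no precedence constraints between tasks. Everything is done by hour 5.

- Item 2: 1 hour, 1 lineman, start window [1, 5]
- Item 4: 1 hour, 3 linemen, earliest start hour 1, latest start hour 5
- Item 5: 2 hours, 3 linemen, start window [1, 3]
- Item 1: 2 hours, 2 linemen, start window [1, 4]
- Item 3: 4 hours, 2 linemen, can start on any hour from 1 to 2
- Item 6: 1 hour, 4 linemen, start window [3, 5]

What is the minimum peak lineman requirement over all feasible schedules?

6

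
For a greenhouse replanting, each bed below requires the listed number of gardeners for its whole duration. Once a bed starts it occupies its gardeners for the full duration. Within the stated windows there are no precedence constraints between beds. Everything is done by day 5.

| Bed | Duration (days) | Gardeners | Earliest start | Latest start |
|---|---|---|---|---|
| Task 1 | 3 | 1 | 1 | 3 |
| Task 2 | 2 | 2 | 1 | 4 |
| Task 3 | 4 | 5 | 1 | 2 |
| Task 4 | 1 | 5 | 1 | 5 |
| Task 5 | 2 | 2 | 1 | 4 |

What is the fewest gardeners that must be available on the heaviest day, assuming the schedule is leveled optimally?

8

Early-start (Task 1@1, Task 2@1, Task 3@1, Task 4@1, Task 5@1) gives peak 15: d1:15  d2:10  d3:6  d4:5  d5:0.
Shift Task 4→5, Task 5→3.
Schedule Task 1@1, Task 2@1, Task 3@1, Task 4@5, Task 5@3: d1:8  d2:8  d3:8  d4:7  d5:5 — peak 8.
Total gardener-days = 36 over 5 days ⇒ peak ≥ ⌈36/5⌉ = 8, so 8 is optimal.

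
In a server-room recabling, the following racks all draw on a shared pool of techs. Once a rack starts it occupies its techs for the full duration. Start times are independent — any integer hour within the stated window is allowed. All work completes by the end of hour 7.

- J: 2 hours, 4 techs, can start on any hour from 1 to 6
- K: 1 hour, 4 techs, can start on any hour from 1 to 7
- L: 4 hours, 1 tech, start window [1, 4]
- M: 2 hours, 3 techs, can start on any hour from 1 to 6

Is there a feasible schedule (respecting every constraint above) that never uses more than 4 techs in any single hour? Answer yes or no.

yes

Schedule J@1, K@3, L@4, M@4: h1:4  h2:4  h3:4  h4:4  h5:4  h6:1  h7:1 — peak 4 ≤ 4.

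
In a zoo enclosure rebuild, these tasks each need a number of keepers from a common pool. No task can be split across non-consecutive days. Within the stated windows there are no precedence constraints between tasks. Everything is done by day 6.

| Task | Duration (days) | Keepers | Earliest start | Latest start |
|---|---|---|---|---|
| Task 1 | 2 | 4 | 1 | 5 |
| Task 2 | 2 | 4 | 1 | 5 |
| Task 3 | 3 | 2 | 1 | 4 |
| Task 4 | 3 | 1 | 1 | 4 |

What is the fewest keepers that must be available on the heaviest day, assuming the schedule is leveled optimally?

Early-start (Task 1@1, Task 2@1, Task 3@1, Task 4@1) gives peak 11: d1:11  d2:11  d3:3  d4:0  d5:0  d6:0.
Shift Task 2→3, Task 4→4.
Schedule Task 1@1, Task 2@3, Task 3@1, Task 4@4: d1:6  d2:6  d3:6  d4:5  d5:1  d6:1 — peak 6.

6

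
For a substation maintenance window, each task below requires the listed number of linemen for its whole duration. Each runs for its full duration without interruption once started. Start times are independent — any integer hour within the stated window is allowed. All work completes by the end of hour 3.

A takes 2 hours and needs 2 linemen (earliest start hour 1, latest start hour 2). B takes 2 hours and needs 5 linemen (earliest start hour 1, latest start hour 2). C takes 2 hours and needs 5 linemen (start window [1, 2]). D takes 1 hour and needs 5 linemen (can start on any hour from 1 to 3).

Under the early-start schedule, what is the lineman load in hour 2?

At early start, hour 2 has: A, B, C.
Demand: 2 + 5 + 5 = 12.

12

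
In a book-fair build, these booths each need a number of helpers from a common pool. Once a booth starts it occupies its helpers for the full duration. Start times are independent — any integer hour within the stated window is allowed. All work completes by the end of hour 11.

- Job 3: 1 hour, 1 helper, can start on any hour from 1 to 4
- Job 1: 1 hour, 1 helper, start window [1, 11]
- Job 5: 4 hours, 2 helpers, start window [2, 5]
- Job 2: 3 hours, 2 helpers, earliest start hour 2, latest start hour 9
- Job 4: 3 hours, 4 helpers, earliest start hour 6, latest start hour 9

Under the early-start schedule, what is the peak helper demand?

4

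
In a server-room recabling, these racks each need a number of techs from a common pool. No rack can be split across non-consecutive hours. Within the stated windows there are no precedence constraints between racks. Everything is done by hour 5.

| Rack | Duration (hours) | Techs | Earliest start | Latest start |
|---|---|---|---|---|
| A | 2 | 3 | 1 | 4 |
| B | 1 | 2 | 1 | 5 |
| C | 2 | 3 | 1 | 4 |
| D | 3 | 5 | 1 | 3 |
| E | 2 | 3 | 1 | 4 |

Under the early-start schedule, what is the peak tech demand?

16

Early-start schedule: A@1, B@1, C@1, D@1, E@1.
Load per hour: hour 1: 16, hour 2: 14, hour 3: 5, hour 4: 0, hour 5: 0.
Peak is 16.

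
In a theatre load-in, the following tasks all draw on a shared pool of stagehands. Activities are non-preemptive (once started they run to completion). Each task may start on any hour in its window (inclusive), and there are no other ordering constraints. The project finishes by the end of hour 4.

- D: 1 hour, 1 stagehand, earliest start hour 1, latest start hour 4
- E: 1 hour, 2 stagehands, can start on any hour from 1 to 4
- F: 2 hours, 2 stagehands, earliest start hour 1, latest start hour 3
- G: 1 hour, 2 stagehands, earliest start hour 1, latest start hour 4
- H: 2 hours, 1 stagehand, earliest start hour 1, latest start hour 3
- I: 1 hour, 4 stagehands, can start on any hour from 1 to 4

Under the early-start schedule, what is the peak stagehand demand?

Early-start schedule: D@1, E@1, F@1, G@1, H@1, I@1.
Load per hour: hour 1: 12, hour 2: 3, hour 3: 0, hour 4: 0.
Peak is 12.

12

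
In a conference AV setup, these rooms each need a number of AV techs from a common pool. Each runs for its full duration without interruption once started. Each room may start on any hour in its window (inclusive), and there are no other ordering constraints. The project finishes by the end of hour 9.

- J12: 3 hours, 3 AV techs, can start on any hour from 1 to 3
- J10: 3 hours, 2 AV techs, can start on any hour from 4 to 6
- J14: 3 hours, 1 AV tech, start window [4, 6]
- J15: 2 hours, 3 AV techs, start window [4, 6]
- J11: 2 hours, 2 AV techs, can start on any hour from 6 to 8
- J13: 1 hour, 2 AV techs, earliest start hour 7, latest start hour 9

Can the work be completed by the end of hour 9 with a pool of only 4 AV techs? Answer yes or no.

yes

Schedule J12@1, J10@6, J14@4, J15@4, J11@7, J13@9: h1:3  h2:3  h3:3  h4:4  h5:4  h6:3  h7:4  h8:4  h9:2 — peak 4 ≤ 4.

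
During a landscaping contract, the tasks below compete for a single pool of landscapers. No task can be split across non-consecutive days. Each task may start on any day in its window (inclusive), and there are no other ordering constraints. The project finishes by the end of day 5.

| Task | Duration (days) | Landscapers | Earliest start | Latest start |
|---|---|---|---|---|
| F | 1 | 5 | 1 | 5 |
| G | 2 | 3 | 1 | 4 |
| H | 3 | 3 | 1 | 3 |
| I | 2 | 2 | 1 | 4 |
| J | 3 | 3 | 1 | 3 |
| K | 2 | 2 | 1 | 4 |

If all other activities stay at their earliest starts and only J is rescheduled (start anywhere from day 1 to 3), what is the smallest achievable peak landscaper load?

15

J@1: d1:18  d2:13  d3:6  d4:0  d5:0 → peak 18
J@2: d1:15  d2:13  d3:6  d4:3  d5:0 → peak 15
J@3: d1:15  d2:10  d3:6  d4:3  d5:3 → peak 15
Best is J@2, peak 15.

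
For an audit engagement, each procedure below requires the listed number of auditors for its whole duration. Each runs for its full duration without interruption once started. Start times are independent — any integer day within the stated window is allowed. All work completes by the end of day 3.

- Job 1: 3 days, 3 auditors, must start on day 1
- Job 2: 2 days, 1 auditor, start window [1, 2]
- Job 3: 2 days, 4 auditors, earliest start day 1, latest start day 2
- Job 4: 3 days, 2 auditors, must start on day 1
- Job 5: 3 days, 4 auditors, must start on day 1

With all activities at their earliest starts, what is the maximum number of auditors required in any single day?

Early-start schedule: Job 1@1, Job 2@1, Job 3@1, Job 4@1, Job 5@1.
Load per day: day 1: 14, day 2: 14, day 3: 9.
Peak is 14.

14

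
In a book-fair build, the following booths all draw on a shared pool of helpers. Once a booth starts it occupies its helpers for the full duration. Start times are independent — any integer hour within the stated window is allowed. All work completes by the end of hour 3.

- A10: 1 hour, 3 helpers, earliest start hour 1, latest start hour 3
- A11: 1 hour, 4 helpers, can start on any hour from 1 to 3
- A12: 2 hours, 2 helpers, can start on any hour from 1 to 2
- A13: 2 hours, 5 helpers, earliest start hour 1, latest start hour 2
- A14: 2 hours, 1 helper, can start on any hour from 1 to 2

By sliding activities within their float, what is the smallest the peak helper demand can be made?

8

Early-start (A10@1, A11@1, A12@1, A13@1, A14@1) gives peak 15: h1:15  h2:8  h3:0.
Shift A12→2, A13→2.
Schedule A10@1, A11@1, A12@2, A13@2, A14@1: h1:8  h2:8  h3:7 — peak 8.
Total helper-hours = 23 over 3 hours ⇒ peak ≥ ⌈23/3⌉ = 8, so 8 is optimal.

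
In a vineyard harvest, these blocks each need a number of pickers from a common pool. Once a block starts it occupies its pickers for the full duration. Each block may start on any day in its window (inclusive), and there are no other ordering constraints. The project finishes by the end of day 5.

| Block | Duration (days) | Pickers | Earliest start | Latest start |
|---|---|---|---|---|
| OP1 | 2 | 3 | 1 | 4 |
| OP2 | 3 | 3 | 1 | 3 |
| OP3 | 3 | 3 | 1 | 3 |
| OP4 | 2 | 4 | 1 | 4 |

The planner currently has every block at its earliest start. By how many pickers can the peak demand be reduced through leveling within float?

Early-start peak: d1:13  d2:13  d3:6  d4:0  d5:0 ⇒ 13.
Leveled (OP1@1, OP2@1, OP3@3, OP4@4): d1:6  d2:6  d3:6  d4:7  d5:7 ⇒ 7.
Reduction 13 − 7 = 6.

6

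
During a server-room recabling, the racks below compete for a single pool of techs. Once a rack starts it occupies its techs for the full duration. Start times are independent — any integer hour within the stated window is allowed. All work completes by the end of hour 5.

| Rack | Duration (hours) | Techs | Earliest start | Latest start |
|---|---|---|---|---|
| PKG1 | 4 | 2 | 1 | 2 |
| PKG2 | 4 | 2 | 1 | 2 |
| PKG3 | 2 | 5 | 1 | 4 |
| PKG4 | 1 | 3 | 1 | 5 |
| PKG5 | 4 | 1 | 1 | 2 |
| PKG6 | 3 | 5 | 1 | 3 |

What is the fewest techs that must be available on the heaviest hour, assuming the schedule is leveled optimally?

Early-start (PKG1@1, PKG2@1, PKG3@1, PKG4@1, PKG5@1, PKG6@1) gives peak 18: h1:18  h2:15  h3:10  h4:5  h5:0.
Shift PKG4→5, PKG6→3.
Schedule PKG1@1, PKG2@1, PKG3@1, PKG4@5, PKG5@1, PKG6@3: h1:10  h2:10  h3:10  h4:10  h5:8 — peak 10.
Total tech-hours = 48 over 5 hours ⇒ peak ≥ ⌈48/5⌉ = 10, so 10 is optimal.

10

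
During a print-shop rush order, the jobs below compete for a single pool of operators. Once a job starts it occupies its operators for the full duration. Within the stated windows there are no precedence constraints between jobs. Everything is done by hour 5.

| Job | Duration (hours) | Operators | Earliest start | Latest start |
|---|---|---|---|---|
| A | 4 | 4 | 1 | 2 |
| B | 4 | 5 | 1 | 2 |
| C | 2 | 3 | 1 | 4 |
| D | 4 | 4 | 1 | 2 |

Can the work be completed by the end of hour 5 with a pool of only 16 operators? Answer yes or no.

yes

Schedule A@1, B@1, C@1, D@1: h1:16  h2:16  h3:13  h4:13  h5:0 — peak 16 ≤ 16.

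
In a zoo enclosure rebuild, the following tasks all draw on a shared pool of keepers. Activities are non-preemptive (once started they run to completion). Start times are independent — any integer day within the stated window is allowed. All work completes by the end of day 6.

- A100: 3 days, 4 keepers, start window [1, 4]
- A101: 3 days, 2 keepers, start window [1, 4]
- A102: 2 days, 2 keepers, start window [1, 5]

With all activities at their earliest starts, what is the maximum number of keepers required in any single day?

Early-start schedule: A100@1, A101@1, A102@1.
Load per day: day 1: 8, day 2: 8, day 3: 6, day 4: 0, day 5: 0, day 6: 0.
Peak is 8.

8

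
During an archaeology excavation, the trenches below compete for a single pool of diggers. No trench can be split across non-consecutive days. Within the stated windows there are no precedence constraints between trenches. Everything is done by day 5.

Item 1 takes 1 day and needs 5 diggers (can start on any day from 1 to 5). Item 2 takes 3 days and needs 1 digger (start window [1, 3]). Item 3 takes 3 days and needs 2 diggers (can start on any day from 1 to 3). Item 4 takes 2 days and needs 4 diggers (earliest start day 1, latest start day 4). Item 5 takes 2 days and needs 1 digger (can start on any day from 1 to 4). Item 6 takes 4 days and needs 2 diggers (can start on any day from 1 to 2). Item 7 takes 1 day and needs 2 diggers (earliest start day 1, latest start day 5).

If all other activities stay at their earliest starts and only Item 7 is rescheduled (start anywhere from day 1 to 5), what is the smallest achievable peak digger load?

15

Item 7@1: d1:17  d2:10  d3:5  d4:2  d5:0 → peak 17
Item 7@2: d1:15  d2:12  d3:5  d4:2  d5:0 → peak 15
Item 7@3: d1:15  d2:10  d3:7  d4:2  d5:0 → peak 15
Item 7@4: d1:15  d2:10  d3:5  d4:4  d5:0 → peak 15
Item 7@5: d1:15  d2:10  d3:5  d4:2  d5:2 → peak 15
Best is Item 7@2, peak 15.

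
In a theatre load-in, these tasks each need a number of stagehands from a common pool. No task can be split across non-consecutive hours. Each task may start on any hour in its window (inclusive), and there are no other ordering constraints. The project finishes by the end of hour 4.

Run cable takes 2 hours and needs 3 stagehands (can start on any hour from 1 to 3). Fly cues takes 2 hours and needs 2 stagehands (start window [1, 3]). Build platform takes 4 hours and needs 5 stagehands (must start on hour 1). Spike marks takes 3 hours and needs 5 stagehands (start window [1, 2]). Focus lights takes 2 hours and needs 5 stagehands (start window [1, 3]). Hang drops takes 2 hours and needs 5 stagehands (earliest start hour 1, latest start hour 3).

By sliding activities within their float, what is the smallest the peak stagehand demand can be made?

18

Early-start (Run cable@1, Fly cues@1, Build platform@1, Spike marks@1, Focus lights@1, Hang drops@1) gives peak 25: h1:25  h2:25  h3:10  h4:5.
Shift Fly cues→3, Hang drops→3.
Schedule Run cable@1, Fly cues@3, Build platform@1, Spike marks@1, Focus lights@1, Hang drops@3: h1:18  h2:18  h3:17  h4:12 — peak 18.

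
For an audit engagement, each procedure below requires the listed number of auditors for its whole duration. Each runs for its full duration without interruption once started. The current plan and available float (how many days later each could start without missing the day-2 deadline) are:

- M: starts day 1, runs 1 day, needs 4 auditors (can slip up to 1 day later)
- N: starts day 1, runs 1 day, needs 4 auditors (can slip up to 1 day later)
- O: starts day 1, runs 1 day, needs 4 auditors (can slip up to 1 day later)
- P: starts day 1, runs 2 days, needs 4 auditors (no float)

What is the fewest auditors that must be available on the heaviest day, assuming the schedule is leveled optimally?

Early-start (M@1, N@1, O@1, P@1) gives peak 16: d1:16  d2:4.
Shift O→2.
Schedule M@1, N@1, O@2, P@1: d1:12  d2:8 — peak 12.
No arrangement of the 8 feasible schedules does better.

12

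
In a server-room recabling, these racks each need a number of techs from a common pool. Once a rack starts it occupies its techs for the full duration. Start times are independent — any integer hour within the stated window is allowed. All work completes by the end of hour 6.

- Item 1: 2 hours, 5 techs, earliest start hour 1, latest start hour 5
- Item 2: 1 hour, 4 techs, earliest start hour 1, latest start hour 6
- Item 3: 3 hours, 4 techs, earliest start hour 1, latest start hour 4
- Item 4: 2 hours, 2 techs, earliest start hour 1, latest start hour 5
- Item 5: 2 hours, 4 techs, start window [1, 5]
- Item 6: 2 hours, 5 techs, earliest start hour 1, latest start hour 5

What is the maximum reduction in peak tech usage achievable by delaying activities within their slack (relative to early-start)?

Early-start peak: h1:24  h2:20  h3:4  h4:0  h5:0  h6:0 ⇒ 24.
Leveled (Item 1@1, Item 2@1, Item 3@2, Item 4@3, Item 5@5, Item 6@5): h1:9  h2:9  h3:6  h4:6  h5:9  h6:9 ⇒ 9.
Reduction 24 − 9 = 15.

15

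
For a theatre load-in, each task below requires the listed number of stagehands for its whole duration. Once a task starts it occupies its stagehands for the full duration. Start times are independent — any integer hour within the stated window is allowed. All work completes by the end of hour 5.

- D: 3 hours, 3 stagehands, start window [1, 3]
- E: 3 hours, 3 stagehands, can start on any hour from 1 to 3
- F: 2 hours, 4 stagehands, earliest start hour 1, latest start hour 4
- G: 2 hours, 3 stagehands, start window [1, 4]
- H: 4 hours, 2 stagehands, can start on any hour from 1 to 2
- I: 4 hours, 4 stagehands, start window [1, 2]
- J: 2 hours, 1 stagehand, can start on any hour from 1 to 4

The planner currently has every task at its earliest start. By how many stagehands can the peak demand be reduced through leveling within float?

7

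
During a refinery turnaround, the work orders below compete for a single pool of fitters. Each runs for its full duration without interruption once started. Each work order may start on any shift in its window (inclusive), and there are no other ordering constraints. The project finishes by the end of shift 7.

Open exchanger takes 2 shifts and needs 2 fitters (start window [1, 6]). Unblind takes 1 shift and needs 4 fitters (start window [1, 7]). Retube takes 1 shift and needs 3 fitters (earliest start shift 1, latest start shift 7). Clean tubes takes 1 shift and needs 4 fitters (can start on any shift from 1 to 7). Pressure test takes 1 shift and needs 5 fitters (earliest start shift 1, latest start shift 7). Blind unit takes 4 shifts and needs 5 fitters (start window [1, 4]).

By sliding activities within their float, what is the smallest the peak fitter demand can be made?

Early-start (Open exchanger@1, Unblind@1, Retube@1, Clean tubes@1, Pressure test@1, Blind unit@1) gives peak 23: s1:23  s2:7  s3:5  s4:5  s5:0  s6:0  s7:0.
Shift Retube→3, Clean tubes→3, Pressure test→2, Blind unit→4.
Schedule Open exchanger@1, Unblind@1, Retube@3, Clean tubes@3, Pressure test@2, Blind unit@4: s1:6  s2:7  s3:7  s4:5  s5:5  s6:5  s7:5 — peak 7.

7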